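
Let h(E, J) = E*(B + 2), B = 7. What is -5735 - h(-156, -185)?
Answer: -4331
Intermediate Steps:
h(E, J) = 9*E (h(E, J) = E*(7 + 2) = E*9 = 9*E)
-5735 - h(-156, -185) = -5735 - 9*(-156) = -5735 - 1*(-1404) = -5735 + 1404 = -4331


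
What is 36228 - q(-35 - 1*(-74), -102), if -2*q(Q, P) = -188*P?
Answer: 45816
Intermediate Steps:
q(Q, P) = 94*P (q(Q, P) = -(-94)*P = 94*P)
36228 - q(-35 - 1*(-74), -102) = 36228 - 94*(-102) = 36228 - 1*(-9588) = 36228 + 9588 = 45816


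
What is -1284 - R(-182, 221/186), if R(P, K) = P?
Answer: -1102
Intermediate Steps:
-1284 - R(-182, 221/186) = -1284 - 1*(-182) = -1284 + 182 = -1102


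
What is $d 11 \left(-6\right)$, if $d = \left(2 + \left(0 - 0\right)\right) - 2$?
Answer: $0$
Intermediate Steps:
$d = 0$ ($d = \left(2 + \left(0 + 0\right)\right) - 2 = \left(2 + 0\right) - 2 = 2 - 2 = 0$)
$d 11 \left(-6\right) = 0 \cdot 11 \left(-6\right) = 0 \left(-6\right) = 0$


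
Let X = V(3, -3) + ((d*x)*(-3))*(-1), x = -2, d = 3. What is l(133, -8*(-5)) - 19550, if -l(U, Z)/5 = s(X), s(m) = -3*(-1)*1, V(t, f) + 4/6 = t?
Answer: -19565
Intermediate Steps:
V(t, f) = -⅔ + t
X = -47/3 (X = (-⅔ + 3) + ((3*(-2))*(-3))*(-1) = 7/3 - 6*(-3)*(-1) = 7/3 + 18*(-1) = 7/3 - 18 = -47/3 ≈ -15.667)
s(m) = 3 (s(m) = 3*1 = 3)
l(U, Z) = -15 (l(U, Z) = -5*3 = -15)
l(133, -8*(-5)) - 19550 = -15 - 19550 = -19565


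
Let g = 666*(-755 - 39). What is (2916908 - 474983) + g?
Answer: 1913121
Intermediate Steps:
g = -528804 (g = 666*(-794) = -528804)
(2916908 - 474983) + g = (2916908 - 474983) - 528804 = 2441925 - 528804 = 1913121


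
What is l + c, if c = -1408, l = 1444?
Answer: 36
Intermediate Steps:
l + c = 1444 - 1408 = 36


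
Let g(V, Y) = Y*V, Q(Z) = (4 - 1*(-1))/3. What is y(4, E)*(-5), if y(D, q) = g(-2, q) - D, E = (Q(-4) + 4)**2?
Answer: 3070/9 ≈ 341.11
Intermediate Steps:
Q(Z) = 5/3 (Q(Z) = (4 + 1)*(1/3) = 5*(1/3) = 5/3)
g(V, Y) = V*Y
E = 289/9 (E = (5/3 + 4)**2 = (17/3)**2 = 289/9 ≈ 32.111)
y(D, q) = -D - 2*q (y(D, q) = -2*q - D = -D - 2*q)
y(4, E)*(-5) = (-1*4 - 2*289/9)*(-5) = (-4 - 578/9)*(-5) = -614/9*(-5) = 3070/9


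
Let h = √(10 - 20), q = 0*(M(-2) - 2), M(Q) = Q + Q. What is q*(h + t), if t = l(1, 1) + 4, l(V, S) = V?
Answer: 0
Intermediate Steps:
M(Q) = 2*Q
t = 5 (t = 1 + 4 = 5)
q = 0 (q = 0*(2*(-2) - 2) = 0*(-4 - 2) = 0*(-6) = 0)
h = I*√10 (h = √(-10) = I*√10 ≈ 3.1623*I)
q*(h + t) = 0*(I*√10 + 5) = 0*(5 + I*√10) = 0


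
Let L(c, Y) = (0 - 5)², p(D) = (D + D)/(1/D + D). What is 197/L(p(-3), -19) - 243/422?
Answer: 77059/10550 ≈ 7.3042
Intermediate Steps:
p(D) = 2*D/(D + 1/D) (p(D) = (2*D)/(D + 1/D) = 2*D/(D + 1/D))
L(c, Y) = 25 (L(c, Y) = (-5)² = 25)
197/L(p(-3), -19) - 243/422 = 197/25 - 243/422 = 77059/10550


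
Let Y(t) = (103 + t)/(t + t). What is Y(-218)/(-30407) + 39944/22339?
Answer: 529553093703/296158220228 ≈ 1.7881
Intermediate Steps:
Y(t) = (103 + t)/(2*t) (Y(t) = (103 + t)/((2*t)) = (103 + t)*(1/(2*t)) = (103 + t)/(2*t))
Y(-218)/(-30407) + 39944/22339 = ((½)*(103 - 218)/(-218))/(-30407) + 39944/22339 = ((½)*(-1/218)*(-115))*(-1/30407) + 39944*(1/22339) = (115/436)*(-1/30407) + 39944/22339 = -115/13257452 + 39944/22339 = 529553093703/296158220228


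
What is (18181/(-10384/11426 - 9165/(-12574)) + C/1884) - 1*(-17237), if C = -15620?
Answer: -510264143440276/6087469173 ≈ -83822.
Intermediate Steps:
(18181/(-10384/11426 - 9165/(-12574)) + C/1884) - 1*(-17237) = (18181/(-10384/11426 - 9165/(-12574)) - 15620/1884) - 1*(-17237) = (18181/(-10384*1/11426 - 9165*(-1/12574)) - 15620*1/1884) + 17237 = (18181/(-5192/5713 + 9165/12574) - 3905/471) + 17237 = (18181/(-12924563/71835262) - 3905/471) + 17237 = (18181*(-71835262/12924563) - 3905/471) + 17237 = (-1306036898422/12924563 - 3905/471) + 17237 = -615193849575277/6087469173 + 17237 = -510264143440276/6087469173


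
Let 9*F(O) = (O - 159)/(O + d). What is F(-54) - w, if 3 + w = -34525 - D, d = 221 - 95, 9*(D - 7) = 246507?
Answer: 13375657/216 ≈ 61924.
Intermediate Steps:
D = 82190/3 (D = 7 + (⅑)*246507 = 7 + 82169/3 = 82190/3 ≈ 27397.)
d = 126
F(O) = (-159 + O)/(9*(126 + O)) (F(O) = ((O - 159)/(O + 126))/9 = ((-159 + O)/(126 + O))/9 = (-159 + O)/(9*(126 + O)))
w = -185774/3 (w = -3 + (-34525 - 1*82190/3) = -3 + (-34525 - 82190/3) = -3 - 185765/3 = -185774/3 ≈ -61925.)
F(-54) - w = (-159 - 54)/(9*(126 - 54)) - 1*(-185774/3) = (⅑)*(-213)/72 + 185774/3 = (⅑)*(1/72)*(-213) + 185774/3 = -71/216 + 185774/3 = 13375657/216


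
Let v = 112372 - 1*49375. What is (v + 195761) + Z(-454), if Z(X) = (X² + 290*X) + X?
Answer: 332760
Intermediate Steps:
v = 62997 (v = 112372 - 49375 = 62997)
Z(X) = X² + 291*X
(v + 195761) + Z(-454) = (62997 + 195761) - 454*(291 - 454) = 258758 - 454*(-163) = 258758 + 74002 = 332760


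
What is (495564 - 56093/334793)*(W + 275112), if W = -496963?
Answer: -36807588295276309/334793 ≈ -1.0994e+11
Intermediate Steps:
(495564 - 56093/334793)*(W + 275112) = (495564 - 56093/334793)*(-496963 + 275112) = (495564 - 56093*1/334793)*(-221851) = (495564 - 56093/334793)*(-221851) = (165911302159/334793)*(-221851) = -36807588295276309/334793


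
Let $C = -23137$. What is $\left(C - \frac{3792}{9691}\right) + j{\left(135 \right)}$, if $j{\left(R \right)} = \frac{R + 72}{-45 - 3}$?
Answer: $- \frac{3588260023}{155056} \approx -23142.0$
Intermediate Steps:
$j{\left(R \right)} = - \frac{3}{2} - \frac{R}{48}$ ($j{\left(R \right)} = \frac{72 + R}{-48} = \left(72 + R\right) \left(- \frac{1}{48}\right) = - \frac{3}{2} - \frac{R}{48}$)
$\left(C - \frac{3792}{9691}\right) + j{\left(135 \right)} = \left(-23137 - \frac{3792}{9691}\right) - \frac{69}{16} = - \frac{224224459}{9691} - \frac{69}{16} = - \frac{3588260023}{155056}$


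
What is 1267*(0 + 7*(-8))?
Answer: -70952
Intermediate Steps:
1267*(0 + 7*(-8)) = 1267*(0 - 56) = 1267*(-56) = -70952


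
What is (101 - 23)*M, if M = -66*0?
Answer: 0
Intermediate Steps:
M = 0
(101 - 23)*M = (101 - 23)*0 = 78*0 = 0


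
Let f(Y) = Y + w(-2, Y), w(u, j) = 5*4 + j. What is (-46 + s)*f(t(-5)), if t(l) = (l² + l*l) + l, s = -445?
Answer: -54010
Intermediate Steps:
t(l) = l + 2*l² (t(l) = (l² + l²) + l = 2*l² + l = l + 2*l²)
w(u, j) = 20 + j
f(Y) = 20 + 2*Y (f(Y) = Y + (20 + Y) = 20 + 2*Y)
(-46 + s)*f(t(-5)) = (-46 - 445)*(20 + 2*(-5*(1 + 2*(-5)))) = -491*(20 + 2*(-5*(1 - 10))) = -491*(20 + 2*(-5*(-9))) = -491*(20 + 2*45) = -491*(20 + 90) = -491*110 = -54010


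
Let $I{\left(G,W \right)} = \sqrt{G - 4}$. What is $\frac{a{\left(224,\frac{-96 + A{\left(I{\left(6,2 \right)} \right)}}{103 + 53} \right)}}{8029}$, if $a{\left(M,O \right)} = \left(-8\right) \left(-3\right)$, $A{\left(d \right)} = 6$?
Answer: $\frac{24}{8029} \approx 0.0029892$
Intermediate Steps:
$I{\left(G,W \right)} = \sqrt{-4 + G}$
$a{\left(M,O \right)} = 24$
$\frac{a{\left(224,\frac{-96 + A{\left(I{\left(6,2 \right)} \right)}}{103 + 53} \right)}}{8029} = \frac{24}{8029}$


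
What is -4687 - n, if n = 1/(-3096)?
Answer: -14510951/3096 ≈ -4687.0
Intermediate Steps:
n = -1/3096 ≈ -0.00032300
-4687 - n = -4687 - 1*(-1/3096) = -4687 + 1/3096 = -14510951/3096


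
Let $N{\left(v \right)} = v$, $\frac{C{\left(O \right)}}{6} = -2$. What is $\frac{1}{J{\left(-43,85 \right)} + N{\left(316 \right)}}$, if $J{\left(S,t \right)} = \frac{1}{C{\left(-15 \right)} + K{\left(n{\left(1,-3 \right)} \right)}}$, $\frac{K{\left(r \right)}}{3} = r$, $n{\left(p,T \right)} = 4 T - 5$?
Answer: $\frac{63}{19907} \approx 0.0031647$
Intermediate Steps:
$C{\left(O \right)} = -12$ ($C{\left(O \right)} = 6 \left(-2\right) = -12$)
$n{\left(p,T \right)} = -5 + 4 T$
$K{\left(r \right)} = 3 r$
$J{\left(S,t \right)} = - \frac{1}{63}$ ($J{\left(S,t \right)} = \frac{1}{-12 + 3 \left(-5 + 4 \left(-3\right)\right)} = \frac{1}{-12 + 3 \left(-5 - 12\right)} = \frac{1}{-12 + 3 \left(-17\right)} = \frac{1}{-12 - 51} = \frac{1}{-63} = - \frac{1}{63}$)
$\frac{1}{J{\left(-43,85 \right)} + N{\left(316 \right)}} = \frac{1}{- \frac{1}{63} + 316} = \frac{1}{\frac{19907}{63}} = \frac{63}{19907}$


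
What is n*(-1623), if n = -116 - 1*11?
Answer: 206121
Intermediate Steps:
n = -127 (n = -116 - 11 = -127)
n*(-1623) = -127*(-1623) = 206121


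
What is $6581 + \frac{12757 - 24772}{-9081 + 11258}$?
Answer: $\frac{14314822}{2177} \approx 6575.5$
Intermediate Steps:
$6581 + \frac{12757 - 24772}{-9081 + 11258} = 6581 - \frac{12015}{2177} = \frac{14314822}{2177}$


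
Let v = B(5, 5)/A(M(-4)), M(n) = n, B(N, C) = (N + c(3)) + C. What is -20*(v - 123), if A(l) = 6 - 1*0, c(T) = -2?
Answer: 7300/3 ≈ 2433.3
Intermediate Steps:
B(N, C) = -2 + C + N (B(N, C) = (N - 2) + C = (-2 + N) + C = -2 + C + N)
A(l) = 6 (A(l) = 6 + 0 = 6)
v = 4/3 (v = (-2 + 5 + 5)/6 = 8*(⅙) = 4/3 ≈ 1.3333)
-20*(v - 123) = -20*(4/3 - 123) = -20*(-365/3) = 7300/3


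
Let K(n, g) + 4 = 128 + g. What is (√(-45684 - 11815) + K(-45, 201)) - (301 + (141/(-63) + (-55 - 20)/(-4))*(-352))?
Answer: 122560/21 + I*√57499 ≈ 5836.2 + 239.79*I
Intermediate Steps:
K(n, g) = 124 + g (K(n, g) = -4 + (128 + g) = 124 + g)
(√(-45684 - 11815) + K(-45, 201)) - (301 + (141/(-63) + (-55 - 20)/(-4))*(-352)) = (√(-45684 - 11815) + (124 + 201)) - (301 + (141/(-63) + (-55 - 20)/(-4))*(-352)) = (√(-57499) + 325) - (301 + (141*(-1/63) - 75*(-¼))*(-352)) = (I*√57499 + 325) - (301 + (-47/21 + 75/4)*(-352)) = (325 + I*√57499) - (301 + (1387/84)*(-352)) = (325 + I*√57499) - (301 - 122056/21) = (325 + I*√57499) - 1*(-115735/21) = (325 + I*√57499) + 115735/21 = 122560/21 + I*√57499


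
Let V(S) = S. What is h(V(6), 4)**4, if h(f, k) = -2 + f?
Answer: 256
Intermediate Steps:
h(V(6), 4)**4 = (-2 + 6)**4 = 4**4 = 256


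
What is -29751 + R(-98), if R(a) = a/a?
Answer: -29750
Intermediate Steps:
R(a) = 1
-29751 + R(-98) = -29751 + 1 = -29750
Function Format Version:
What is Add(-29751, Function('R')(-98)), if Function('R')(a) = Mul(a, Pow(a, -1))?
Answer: -29750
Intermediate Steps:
Function('R')(a) = 1
Add(-29751, Function('R')(-98)) = Add(-29751, 1) = -29750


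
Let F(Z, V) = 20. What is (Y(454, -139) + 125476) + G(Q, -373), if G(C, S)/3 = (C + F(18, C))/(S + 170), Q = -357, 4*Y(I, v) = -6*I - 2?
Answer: 50668589/406 ≈ 1.2480e+5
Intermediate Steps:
Y(I, v) = -½ - 3*I/2 (Y(I, v) = (-6*I - 2)/4 = (-2 - 6*I)/4 = -½ - 3*I/2)
G(C, S) = 3*(20 + C)/(170 + S) (G(C, S) = 3*((C + 20)/(S + 170)) = 3*((20 + C)/(170 + S)) = 3*(20 + C)/(170 + S))
(Y(454, -139) + 125476) + G(Q, -373) = ((-½ - 3/2*454) + 125476) + 3*(20 - 357)/(170 - 373) = ((-½ - 681) + 125476) + 3*(-337)/(-203) = (-1363/2 + 125476) + 3*(-1/203)*(-337) = 249589/2 + 1011/203 = 50668589/406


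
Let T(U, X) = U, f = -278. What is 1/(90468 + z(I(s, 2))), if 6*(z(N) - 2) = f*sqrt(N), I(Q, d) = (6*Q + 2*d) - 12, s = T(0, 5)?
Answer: 407115/36831771334 + 417*I*sqrt(2)/36831771334 ≈ 1.1053e-5 + 1.6011e-8*I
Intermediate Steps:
s = 0
I(Q, d) = -12 + 2*d + 6*Q (I(Q, d) = (2*d + 6*Q) - 12 = -12 + 2*d + 6*Q)
z(N) = 2 - 139*sqrt(N)/3 (z(N) = 2 + (-278*sqrt(N))/6 = 2 - 139*sqrt(N)/3)
1/(90468 + z(I(s, 2))) = 1/(90468 + (2 - 139*sqrt(-12 + 2*2 + 6*0)/3)) = 1/(90468 + (2 - 139*sqrt(-12 + 4 + 0)/3)) = 1/(90468 + (2 - 278*I*sqrt(2)/3)) = 1/(90470 - 278*I*sqrt(2)/3)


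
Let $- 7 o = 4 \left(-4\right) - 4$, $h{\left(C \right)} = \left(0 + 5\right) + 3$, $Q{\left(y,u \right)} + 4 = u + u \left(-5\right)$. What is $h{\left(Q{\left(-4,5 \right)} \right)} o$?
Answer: $\frac{160}{7} \approx 22.857$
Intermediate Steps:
$Q{\left(y,u \right)} = -4 - 4 u$ ($Q{\left(y,u \right)} = -4 + \left(u + u \left(-5\right)\right) = -4 + \left(u - 5 u\right) = -4 - 4 u$)
$h{\left(C \right)} = 8$ ($h{\left(C \right)} = 5 + 3 = 8$)
$o = \frac{20}{7}$ ($o = - \frac{4 \left(-4\right) - 4}{7} = - \frac{-16 - 4}{7} = \left(- \frac{1}{7}\right) \left(-20\right) = \frac{20}{7} \approx 2.8571$)
$h{\left(Q{\left(-4,5 \right)} \right)} o = 8 \cdot \frac{20}{7} = \frac{160}{7}$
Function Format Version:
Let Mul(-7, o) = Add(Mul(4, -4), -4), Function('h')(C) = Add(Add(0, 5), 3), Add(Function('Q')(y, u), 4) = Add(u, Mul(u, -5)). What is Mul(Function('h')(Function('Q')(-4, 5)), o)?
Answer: Rational(160, 7) ≈ 22.857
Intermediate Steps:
Function('Q')(y, u) = Add(-4, Mul(-4, u)) (Function('Q')(y, u) = Add(-4, Add(u, Mul(u, -5))) = Add(-4, Add(u, Mul(-5, u))) = Add(-4, Mul(-4, u)))
Function('h')(C) = 8 (Function('h')(C) = Add(5, 3) = 8)
o = Rational(20, 7) (o = Mul(Rational(-1, 7), Add(Mul(4, -4), -4)) = Mul(Rational(-1, 7), Add(-16, -4)) = Mul(Rational(-1, 7), -20) = Rational(20, 7) ≈ 2.8571)
Mul(Function('h')(Function('Q')(-4, 5)), o) = Mul(8, Rational(20, 7)) = Rational(160, 7)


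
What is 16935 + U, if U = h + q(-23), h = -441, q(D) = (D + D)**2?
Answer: 18610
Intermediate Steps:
q(D) = 4*D**2 (q(D) = (2*D)**2 = 4*D**2)
U = 1675 (U = -441 + 4*(-23)**2 = -441 + 4*529 = -441 + 2116 = 1675)
16935 + U = 16935 + 1675 = 18610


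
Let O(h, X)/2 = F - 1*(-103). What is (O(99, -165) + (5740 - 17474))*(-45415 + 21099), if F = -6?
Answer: 280606640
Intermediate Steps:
O(h, X) = 194 (O(h, X) = 2*(-6 - 1*(-103)) = 2*(-6 + 103) = 2*97 = 194)
(O(99, -165) + (5740 - 17474))*(-45415 + 21099) = (194 + (5740 - 17474))*(-45415 + 21099) = (194 - 11734)*(-24316) = -11540*(-24316) = 280606640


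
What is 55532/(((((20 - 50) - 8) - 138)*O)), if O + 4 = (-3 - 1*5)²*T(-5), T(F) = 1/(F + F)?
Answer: 69415/2288 ≈ 30.339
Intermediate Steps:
T(F) = 1/(2*F)
O = -52/5 (O = -4 + (-3 - 1*5)²*((½)/(-5)) = -4 + (-3 - 5)²*((½)*(-⅕)) = -4 + (-8)²*(-⅒) = -4 + 64*(-⅒) = -4 - 32/5 = -52/5 ≈ -10.400)
55532/(((((20 - 50) - 8) - 138)*O)) = 55532/(((((20 - 50) - 8) - 138)*(-52/5))) = 55532/((((-30 - 8) - 138)*(-52/5))) = 55532/(((-38 - 138)*(-52/5))) = 55532/((-176*(-52/5))) = 55532/(9152/5) = 55532*(5/9152) = 69415/2288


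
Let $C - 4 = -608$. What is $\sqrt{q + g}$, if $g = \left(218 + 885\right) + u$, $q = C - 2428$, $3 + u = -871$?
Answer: $i \sqrt{2803} \approx 52.943 i$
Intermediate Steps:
$C = -604$ ($C = 4 - 608 = -604$)
$u = -874$ ($u = -3 - 871 = -874$)
$q = -3032$ ($q = -604 - 2428 = -3032$)
$g = 229$ ($g = \left(218 + 885\right) - 874 = 1103 - 874 = 229$)
$\sqrt{q + g} = \sqrt{-3032 + 229} = \sqrt{-2803} = i \sqrt{2803}$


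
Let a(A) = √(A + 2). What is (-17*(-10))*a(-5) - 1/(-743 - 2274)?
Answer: 1/3017 + 170*I*√3 ≈ 0.00033145 + 294.45*I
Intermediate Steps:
a(A) = √(2 + A)
(-17*(-10))*a(-5) - 1/(-743 - 2274) = (-17*(-10))*√(2 - 5) - 1/(-743 - 2274) = 170*√(-3) - 1/(-3017) = 170*(I*√3) - 1*(-1/3017) = 170*I*√3 + 1/3017 = 1/3017 + 170*I*√3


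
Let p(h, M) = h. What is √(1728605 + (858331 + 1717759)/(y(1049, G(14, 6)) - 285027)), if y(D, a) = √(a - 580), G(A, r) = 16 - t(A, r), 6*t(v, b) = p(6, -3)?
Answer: √5*√((98539304249 - 345721*I*√565)/(285027 - I*√565)) ≈ 1314.8 - 2.8664e-7*I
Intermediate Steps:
t(v, b) = 1 (t(v, b) = (⅙)*6 = 1)
G(A, r) = 15 (G(A, r) = 16 - 1*1 = 16 - 1 = 15)
y(D, a) = √(-580 + a)
√(1728605 + (858331 + 1717759)/(y(1049, G(14, 6)) - 285027)) = √(1728605 + (858331 + 1717759)/(√(-580 + 15) - 285027)) = √(1728605 + 2576090/(√(-565) - 285027)) = √(1728605 + 2576090/(I*√565 - 285027)) = √(1728605 + 2576090/(-285027 + I*√565))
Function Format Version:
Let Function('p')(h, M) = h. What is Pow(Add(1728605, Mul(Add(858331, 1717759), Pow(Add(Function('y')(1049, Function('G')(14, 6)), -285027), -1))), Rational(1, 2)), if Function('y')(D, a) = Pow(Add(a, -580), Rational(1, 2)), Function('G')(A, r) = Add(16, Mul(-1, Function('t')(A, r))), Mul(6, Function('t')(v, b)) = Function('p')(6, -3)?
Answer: Mul(Pow(5, Rational(1, 2)), Pow(Mul(Pow(Add(285027, Mul(-1, I, Pow(565, Rational(1, 2)))), -1), Add(98539304249, Mul(-345721, I, Pow(565, Rational(1, 2))))), Rational(1, 2))) ≈ Add(1314.8, Mul(-2.8664e-7, I))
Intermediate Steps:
Function('t')(v, b) = 1 (Function('t')(v, b) = Mul(Rational(1, 6), 6) = 1)
Function('G')(A, r) = 15 (Function('G')(A, r) = Add(16, Mul(-1, 1)) = Add(16, -1) = 15)
Function('y')(D, a) = Pow(Add(-580, a), Rational(1, 2))
Pow(Add(1728605, Mul(Add(858331, 1717759), Pow(Add(Function('y')(1049, Function('G')(14, 6)), -285027), -1))), Rational(1, 2)) = Pow(Add(1728605, Mul(Add(858331, 1717759), Pow(Add(Pow(Add(-580, 15), Rational(1, 2)), -285027), -1))), Rational(1, 2)) = Pow(Add(1728605, Mul(2576090, Pow(Add(Pow(-565, Rational(1, 2)), -285027), -1))), Rational(1, 2)) = Pow(Add(1728605, Mul(2576090, Pow(Add(Mul(I, Pow(565, Rational(1, 2))), -285027), -1))), Rational(1, 2)) = Pow(Add(1728605, Mul(2576090, Pow(Add(-285027, Mul(I, Pow(565, Rational(1, 2)))), -1))), Rational(1, 2))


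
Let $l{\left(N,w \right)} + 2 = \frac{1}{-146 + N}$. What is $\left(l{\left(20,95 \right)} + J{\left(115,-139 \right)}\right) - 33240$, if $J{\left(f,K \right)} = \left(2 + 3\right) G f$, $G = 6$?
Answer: $- \frac{3753793}{126} \approx -29792.0$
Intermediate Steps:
$J{\left(f,K \right)} = 30 f$ ($J{\left(f,K \right)} = \left(2 + 3\right) 6 f = 5 \cdot 6 f = 30 f$)
$l{\left(N,w \right)} = -2 + \frac{1}{-146 + N}$
$\left(l{\left(20,95 \right)} + J{\left(115,-139 \right)}\right) - 33240 = \left(\frac{293 - 40}{-146 + 20} + 30 \cdot 115\right) - 33240 = \left(\frac{293 - 40}{-126} + 3450\right) - 33240 = \left(\left(- \frac{1}{126}\right) 253 + 3450\right) - 33240 = \left(- \frac{253}{126} + 3450\right) - 33240 = \frac{434447}{126} - 33240 = - \frac{3753793}{126}$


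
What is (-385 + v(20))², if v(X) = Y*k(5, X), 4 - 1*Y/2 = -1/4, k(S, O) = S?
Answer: 469225/4 ≈ 1.1731e+5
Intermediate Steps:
Y = 17/2 (Y = 8 - (-2)/4 = 8 - 2*(-¼) = 8 + ½ = 17/2 ≈ 8.5000)
v(X) = 85/2 (v(X) = (17/2)*5 = 85/2)
(-385 + v(20))² = (-385 + 85/2)² = (-685/2)² = 469225/4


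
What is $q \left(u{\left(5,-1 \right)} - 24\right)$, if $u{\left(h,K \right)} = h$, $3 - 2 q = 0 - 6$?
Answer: $- \frac{171}{2} \approx -85.5$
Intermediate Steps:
$q = \frac{9}{2}$ ($q = \frac{3}{2} - \frac{0 - 6}{2} = \frac{3}{2} - -3 = \frac{3}{2} + 3 = \frac{9}{2} \approx 4.5$)
$q \left(u{\left(5,-1 \right)} - 24\right) = \frac{9 \left(5 - 24\right)}{2} = \frac{9}{2} \left(-19\right) = - \frac{171}{2}$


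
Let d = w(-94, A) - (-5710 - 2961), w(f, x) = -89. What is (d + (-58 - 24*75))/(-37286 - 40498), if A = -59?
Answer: -1681/19446 ≈ -0.086444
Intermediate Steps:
d = 8582 (d = -89 - (-5710 - 2961) = -89 - 1*(-8671) = -89 + 8671 = 8582)
(d + (-58 - 24*75))/(-37286 - 40498) = (8582 + (-58 - 24*75))/(-37286 - 40498) = (8582 + (-58 - 1800))/(-77784) = (8582 - 1858)*(-1/77784) = 6724*(-1/77784) = -1681/19446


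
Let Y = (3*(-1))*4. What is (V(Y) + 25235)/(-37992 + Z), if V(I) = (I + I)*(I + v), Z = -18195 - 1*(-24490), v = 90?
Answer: -23363/31697 ≈ -0.73707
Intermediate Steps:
Z = 6295 (Z = -18195 + 24490 = 6295)
Y = -12 (Y = -3*4 = -12)
V(I) = 2*I*(90 + I) (V(I) = (I + I)*(I + 90) = (2*I)*(90 + I) = 2*I*(90 + I))
(V(Y) + 25235)/(-37992 + Z) = (2*(-12)*(90 - 12) + 25235)/(-37992 + 6295) = (2*(-12)*78 + 25235)/(-31697) = (-1872 + 25235)*(-1/31697) = 23363*(-1/31697) = -23363/31697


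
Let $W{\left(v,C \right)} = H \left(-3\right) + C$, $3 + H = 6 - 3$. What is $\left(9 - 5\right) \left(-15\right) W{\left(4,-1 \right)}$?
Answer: $60$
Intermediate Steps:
$H = 0$ ($H = -3 + \left(6 - 3\right) = -3 + 3 = 0$)
$W{\left(v,C \right)} = C$ ($W{\left(v,C \right)} = 0 \left(-3\right) + C = 0 + C = C$)
$\left(9 - 5\right) \left(-15\right) W{\left(4,-1 \right)} = \left(9 - 5\right) \left(-15\right) \left(-1\right) = 4 \left(-15\right) \left(-1\right) = \left(-60\right) \left(-1\right) = 60$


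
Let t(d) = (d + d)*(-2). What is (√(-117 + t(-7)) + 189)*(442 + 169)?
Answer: 115479 + 611*I*√89 ≈ 1.1548e+5 + 5764.2*I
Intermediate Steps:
t(d) = -4*d (t(d) = (2*d)*(-2) = -4*d)
(√(-117 + t(-7)) + 189)*(442 + 169) = (√(-117 - 4*(-7)) + 189)*(442 + 169) = (√(-117 + 28) + 189)*611 = (√(-89) + 189)*611 = (I*√89 + 189)*611 = (189 + I*√89)*611 = 115479 + 611*I*√89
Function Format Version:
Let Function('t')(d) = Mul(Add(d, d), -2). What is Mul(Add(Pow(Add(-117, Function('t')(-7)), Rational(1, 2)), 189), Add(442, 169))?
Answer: Add(115479, Mul(611, I, Pow(89, Rational(1, 2)))) ≈ Add(1.1548e+5, Mul(5764.2, I))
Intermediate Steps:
Function('t')(d) = Mul(-4, d) (Function('t')(d) = Mul(Mul(2, d), -2) = Mul(-4, d))
Mul(Add(Pow(Add(-117, Function('t')(-7)), Rational(1, 2)), 189), Add(442, 169)) = Mul(Add(Pow(Add(-117, Mul(-4, -7)), Rational(1, 2)), 189), Add(442, 169)) = Mul(Add(Pow(Add(-117, 28), Rational(1, 2)), 189), 611) = Mul(Add(Pow(-89, Rational(1, 2)), 189), 611) = Mul(Add(Mul(I, Pow(89, Rational(1, 2))), 189), 611) = Mul(Add(189, Mul(I, Pow(89, Rational(1, 2)))), 611) = Add(115479, Mul(611, I, Pow(89, Rational(1, 2))))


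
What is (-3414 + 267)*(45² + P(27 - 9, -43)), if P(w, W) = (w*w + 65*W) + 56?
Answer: 1227330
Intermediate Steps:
P(w, W) = 56 + w² + 65*W (P(w, W) = (w² + 65*W) + 56 = 56 + w² + 65*W)
(-3414 + 267)*(45² + P(27 - 9, -43)) = (-3414 + 267)*(45² + (56 + (27 - 9)² + 65*(-43))) = -3147*(2025 + (56 + 18² - 2795)) = -3147*(2025 + (56 + 324 - 2795)) = -3147*(2025 - 2415) = -3147*(-390) = 1227330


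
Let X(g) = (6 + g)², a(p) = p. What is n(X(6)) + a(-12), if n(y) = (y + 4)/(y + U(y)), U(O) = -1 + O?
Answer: -3296/287 ≈ -11.484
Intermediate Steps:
n(y) = (4 + y)/(-1 + 2*y) (n(y) = (y + 4)/(y + (-1 + y)) = (4 + y)/(-1 + 2*y))
n(X(6)) + a(-12) = (4 + (6 + 6)²)/(-1 + 2*(6 + 6)²) - 12 = (4 + 12²)/(-1 + 2*12²) - 12 = (4 + 144)/(-1 + 2*144) - 12 = 148/(-1 + 288) - 12 = 148/287 - 12 = -3296/287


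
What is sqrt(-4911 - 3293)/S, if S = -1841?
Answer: -2*I*sqrt(2051)/1841 ≈ -0.049199*I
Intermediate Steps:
sqrt(-4911 - 3293)/S = sqrt(-4911 - 3293)/(-1841) = sqrt(-8204)*(-1/1841) = (2*I*sqrt(2051))*(-1/1841) = -2*I*sqrt(2051)/1841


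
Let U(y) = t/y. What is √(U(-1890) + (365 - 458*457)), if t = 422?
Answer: 4*I*√1295762055/315 ≈ 457.1*I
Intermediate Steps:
U(y) = 422/y
√(U(-1890) + (365 - 458*457)) = √(422/(-1890) + (365 - 458*457)) = √(422*(-1/1890) + (365 - 209306)) = √(-211/945 - 208941) = √(-197449456/945) = 4*I*√1295762055/315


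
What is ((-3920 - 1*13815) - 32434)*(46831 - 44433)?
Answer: -120305262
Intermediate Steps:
((-3920 - 1*13815) - 32434)*(46831 - 44433) = ((-3920 - 13815) - 32434)*2398 = (-17735 - 32434)*2398 = -50169*2398 = -120305262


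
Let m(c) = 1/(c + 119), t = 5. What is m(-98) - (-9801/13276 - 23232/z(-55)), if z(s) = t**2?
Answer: 6482466097/6969900 ≈ 930.07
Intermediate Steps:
z(s) = 25 (z(s) = 5**2 = 25)
m(c) = 1/(119 + c)
m(-98) - (-9801/13276 - 23232/z(-55)) = 1/(119 - 98) - (-9801/13276 - 23232/25) = 1/21 - (-9801*1/13276 - 23232*1/25) = 1/21 - (-9801/13276 - 23232/25) = 1/21 - 1*(-308673057/331900) = 1/21 + 308673057/331900 = 6482466097/6969900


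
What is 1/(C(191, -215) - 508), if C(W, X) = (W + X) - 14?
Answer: -1/546 ≈ -0.0018315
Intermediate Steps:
C(W, X) = -14 + W + X
1/(C(191, -215) - 508) = 1/((-14 + 191 - 215) - 508) = 1/(-38 - 508) = 1/(-546) = -1/546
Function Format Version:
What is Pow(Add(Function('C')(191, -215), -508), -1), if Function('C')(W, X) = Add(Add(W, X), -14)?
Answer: Rational(-1, 546) ≈ -0.0018315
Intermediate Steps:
Function('C')(W, X) = Add(-14, W, X)
Pow(Add(Function('C')(191, -215), -508), -1) = Pow(Add(Add(-14, 191, -215), -508), -1) = Pow(Add(-38, -508), -1) = Pow(-546, -1) = Rational(-1, 546)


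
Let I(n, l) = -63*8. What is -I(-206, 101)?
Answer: 504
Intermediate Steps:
I(n, l) = -504
-I(-206, 101) = -1*(-504) = 504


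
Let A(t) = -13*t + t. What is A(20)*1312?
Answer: -314880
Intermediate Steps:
A(t) = -12*t
A(20)*1312 = -12*20*1312 = -240*1312 = -314880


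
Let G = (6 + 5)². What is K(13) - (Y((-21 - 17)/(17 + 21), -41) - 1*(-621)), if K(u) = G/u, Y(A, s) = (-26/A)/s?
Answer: -325694/533 ≈ -611.06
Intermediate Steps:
Y(A, s) = -26/(A*s)
G = 121 (G = 11² = 121)
K(u) = 121/u
K(13) - (Y((-21 - 17)/(17 + 21), -41) - 1*(-621)) = 121/13 - (-26/((-21 - 17)/(17 + 21)*(-41)) - 1*(-621)) = 121*(1/13) - (-26*(-1/41)/(-38/38) + 621) = 121/13 - (-26*(-1/41)/(-38*1/38) + 621) = 121/13 - (-26*(-1/41)/(-1) + 621) = 121/13 - (-26*(-1)*(-1/41) + 621) = 121/13 - (-26/41 + 621) = 121/13 - 1*25435/41 = 121/13 - 25435/41 = -325694/533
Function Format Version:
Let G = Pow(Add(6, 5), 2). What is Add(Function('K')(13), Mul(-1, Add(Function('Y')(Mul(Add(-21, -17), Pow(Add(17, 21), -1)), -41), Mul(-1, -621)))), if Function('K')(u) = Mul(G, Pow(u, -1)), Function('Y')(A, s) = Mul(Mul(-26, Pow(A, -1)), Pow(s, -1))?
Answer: Rational(-325694, 533) ≈ -611.06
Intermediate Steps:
Function('Y')(A, s) = Mul(-26, Pow(A, -1), Pow(s, -1))
G = 121 (G = Pow(11, 2) = 121)
Function('K')(u) = Mul(121, Pow(u, -1))
Add(Function('K')(13), Mul(-1, Add(Function('Y')(Mul(Add(-21, -17), Pow(Add(17, 21), -1)), -41), Mul(-1, -621)))) = Add(Mul(121, Pow(13, -1)), Mul(-1, Add(Mul(-26, Pow(Mul(Add(-21, -17), Pow(Add(17, 21), -1)), -1), Pow(-41, -1)), Mul(-1, -621)))) = Add(Mul(121, Rational(1, 13)), Mul(-1, Add(Mul(-26, Pow(Mul(-38, Pow(38, -1)), -1), Rational(-1, 41)), 621))) = Add(Rational(121, 13), Mul(-1, Add(Mul(-26, Pow(Mul(-38, Rational(1, 38)), -1), Rational(-1, 41)), 621))) = Add(Rational(121, 13), Mul(-1, Add(Mul(-26, Pow(-1, -1), Rational(-1, 41)), 621))) = Add(Rational(121, 13), Mul(-1, Add(Mul(-26, -1, Rational(-1, 41)), 621))) = Add(Rational(121, 13), Mul(-1, Add(Rational(-26, 41), 621))) = Add(Rational(121, 13), Mul(-1, Rational(25435, 41))) = Add(Rational(121, 13), Rational(-25435, 41)) = Rational(-325694, 533)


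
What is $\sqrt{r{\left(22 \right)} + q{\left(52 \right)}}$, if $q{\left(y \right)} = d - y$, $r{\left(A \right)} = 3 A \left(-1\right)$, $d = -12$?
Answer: $i \sqrt{130} \approx 11.402 i$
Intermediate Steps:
$r{\left(A \right)} = - 3 A$
$q{\left(y \right)} = -12 - y$
$\sqrt{r{\left(22 \right)} + q{\left(52 \right)}} = \sqrt{\left(-3\right) 22 - 64} = \sqrt{-66 - 64} = \sqrt{-130} = i \sqrt{130}$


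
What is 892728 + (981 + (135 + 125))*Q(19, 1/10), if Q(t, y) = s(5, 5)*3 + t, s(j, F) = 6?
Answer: 938645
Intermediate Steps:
Q(t, y) = 18 + t (Q(t, y) = 6*3 + t = 18 + t)
892728 + (981 + (135 + 125))*Q(19, 1/10) = 892728 + (981 + (135 + 125))*(18 + 19) = 892728 + (981 + 260)*37 = 892728 + 1241*37 = 892728 + 45917 = 938645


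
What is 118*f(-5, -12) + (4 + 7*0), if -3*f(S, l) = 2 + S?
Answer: 122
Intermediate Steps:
f(S, l) = -⅔ - S/3 (f(S, l) = -(2 + S)/3 = -⅔ - S/3)
118*f(-5, -12) + (4 + 7*0) = 118*(-⅔ - ⅓*(-5)) + (4 + 7*0) = 118*(-⅔ + 5/3) + (4 + 0) = 118*1 + 4 = 118 + 4 = 122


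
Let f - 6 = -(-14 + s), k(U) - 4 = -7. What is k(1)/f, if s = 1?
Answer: -3/19 ≈ -0.15789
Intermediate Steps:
k(U) = -3 (k(U) = 4 - 7 = -3)
f = 19 (f = 6 - (-14 + 1) = 6 - 1*(-13) = 6 + 13 = 19)
k(1)/f = -3/19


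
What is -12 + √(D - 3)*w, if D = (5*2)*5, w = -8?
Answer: -12 - 8*√47 ≈ -66.845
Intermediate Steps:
D = 50 (D = 10*5 = 50)
-12 + √(D - 3)*w = -12 + √(50 - 3)*(-8) = -12 + √47*(-8) = -12 - 8*√47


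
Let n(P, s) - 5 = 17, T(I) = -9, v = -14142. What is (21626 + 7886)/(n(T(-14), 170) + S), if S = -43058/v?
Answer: 208679352/177091 ≈ 1178.4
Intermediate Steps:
n(P, s) = 22 (n(P, s) = 5 + 17 = 22)
S = 21529/7071 (S = -43058/(-14142) = -43058*(-1/14142) = 21529/7071 ≈ 3.0447)
(21626 + 7886)/(n(T(-14), 170) + S) = (21626 + 7886)/(22 + 21529/7071) = 29512/(177091/7071) = 29512*(7071/177091) = 208679352/177091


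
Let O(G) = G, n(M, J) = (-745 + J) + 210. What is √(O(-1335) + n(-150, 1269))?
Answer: I*√601 ≈ 24.515*I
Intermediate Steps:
n(M, J) = -535 + J
√(O(-1335) + n(-150, 1269)) = √(-1335 + (-535 + 1269)) = √(-1335 + 734) = √(-601) = I*√601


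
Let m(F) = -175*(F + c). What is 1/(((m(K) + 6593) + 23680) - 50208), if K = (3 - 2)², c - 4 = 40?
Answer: -1/27810 ≈ -3.5958e-5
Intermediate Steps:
c = 44 (c = 4 + 40 = 44)
K = 1 (K = 1² = 1)
m(F) = -7700 - 175*F (m(F) = -175*(F + 44) = -175*(44 + F) = -7700 - 175*F)
1/(((m(K) + 6593) + 23680) - 50208) = 1/((((-7700 - 175*1) + 6593) + 23680) - 50208) = 1/((((-7700 - 175) + 6593) + 23680) - 50208) = 1/(((-7875 + 6593) + 23680) - 50208) = 1/((-1282 + 23680) - 50208) = 1/(22398 - 50208) = 1/(-27810) = -1/27810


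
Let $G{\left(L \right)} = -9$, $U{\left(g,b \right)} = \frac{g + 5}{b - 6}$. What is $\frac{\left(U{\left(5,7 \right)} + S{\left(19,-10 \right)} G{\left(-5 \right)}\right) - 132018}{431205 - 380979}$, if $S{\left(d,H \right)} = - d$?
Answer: $- \frac{131837}{50226} \approx -2.6249$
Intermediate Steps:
$U{\left(g,b \right)} = \frac{5 + g}{-6 + b}$
$\frac{\left(U{\left(5,7 \right)} + S{\left(19,-10 \right)} G{\left(-5 \right)}\right) - 132018}{431205 - 380979} = \frac{\left(\frac{5 + 5}{-6 + 7} + \left(-1\right) 19 \left(-9\right)\right) - 132018}{431205 - 380979} = \frac{\left(1^{-1} \cdot 10 - -171\right) - 132018}{50226} = \left(\left(1 \cdot 10 + 171\right) - 132018\right) \frac{1}{50226} = \left(\left(10 + 171\right) - 132018\right) \frac{1}{50226} = \left(181 - 132018\right) \frac{1}{50226} = \left(-131837\right) \frac{1}{50226} = - \frac{131837}{50226}$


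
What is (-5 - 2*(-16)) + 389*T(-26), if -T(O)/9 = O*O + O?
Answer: -2275623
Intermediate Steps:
T(O) = -9*O - 9*O**2 (T(O) = -9*(O*O + O) = -9*(O**2 + O) = -9*(O + O**2) = -9*O - 9*O**2)
(-5 - 2*(-16)) + 389*T(-26) = (-5 - 2*(-16)) + 389*(-9*(-26)*(1 - 26)) = (-5 + 32) + 389*(-9*(-26)*(-25)) = 27 + 389*(-5850) = 27 - 2275650 = -2275623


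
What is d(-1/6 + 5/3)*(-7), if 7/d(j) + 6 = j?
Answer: 98/9 ≈ 10.889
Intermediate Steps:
d(j) = 7/(-6 + j)
d(-1/6 + 5/3)*(-7) = (7/(-6 + (-1/6 + 5/3)))*(-7) = (7/(-6 + (-1*⅙ + 5*(⅓))))*(-7) = (7/(-6 + (-⅙ + 5/3)))*(-7) = (7/(-6 + 3/2))*(-7) = (7/(-9/2))*(-7) = (7*(-2/9))*(-7) = -14/9*(-7) = 98/9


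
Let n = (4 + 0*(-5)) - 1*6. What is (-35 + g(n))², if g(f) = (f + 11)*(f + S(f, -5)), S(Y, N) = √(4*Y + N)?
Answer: 1756 - 954*I*√13 ≈ 1756.0 - 3439.7*I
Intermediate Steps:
S(Y, N) = √(N + 4*Y)
n = -2 (n = (4 + 0) - 6 = 4 - 6 = -2)
g(f) = (11 + f)*(f + √(-5 + 4*f)) (g(f) = (f + 11)*(f + √(-5 + 4*f)) = (11 + f)*(f + √(-5 + 4*f)))
(-35 + g(n))² = (-35 + ((-2)² + 11*(-2) + 11*√(-5 + 4*(-2)) - 2*√(-5 + 4*(-2))))² = (-35 + (4 - 22 + 11*√(-5 - 8) - 2*√(-5 - 8)))² = (-35 + (4 - 22 + 11*√(-13) - 2*I*√13))² = (-35 + (4 - 22 + 11*(I*√13) - 2*I*√13))² = (-35 + (4 - 22 + 11*I*√13 - 2*I*√13))² = (-35 + (-18 + 9*I*√13))² = (-53 + 9*I*√13)²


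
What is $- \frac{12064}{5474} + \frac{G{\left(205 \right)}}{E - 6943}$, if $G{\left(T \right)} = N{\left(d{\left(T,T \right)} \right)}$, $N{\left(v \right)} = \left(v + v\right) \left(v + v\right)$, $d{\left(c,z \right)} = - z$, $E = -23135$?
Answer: $- \frac{320760098}{41161743} \approx -7.7927$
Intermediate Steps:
$N{\left(v \right)} = 4 v^{2}$ ($N{\left(v \right)} = 2 v 2 v = 4 v^{2}$)
$G{\left(T \right)} = 4 T^{2}$ ($G{\left(T \right)} = 4 \left(- T\right)^{2} = 4 T^{2}$)
$- \frac{12064}{5474} + \frac{G{\left(205 \right)}}{E - 6943} = - \frac{12064}{5474} + \frac{4 \cdot 205^{2}}{-23135 - 6943} = \left(-12064\right) \frac{1}{5474} + \frac{4 \cdot 42025}{-30078} = - \frac{6032}{2737} + 168100 \left(- \frac{1}{30078}\right) = - \frac{6032}{2737} - \frac{84050}{15039} = - \frac{320760098}{41161743}$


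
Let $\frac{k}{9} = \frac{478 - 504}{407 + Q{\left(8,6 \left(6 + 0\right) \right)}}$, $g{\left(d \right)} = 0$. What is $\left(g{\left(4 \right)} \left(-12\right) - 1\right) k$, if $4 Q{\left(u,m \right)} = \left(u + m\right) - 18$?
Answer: $\frac{468}{827} \approx 0.5659$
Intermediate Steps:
$Q{\left(u,m \right)} = - \frac{9}{2} + \frac{m}{4} + \frac{u}{4}$ ($Q{\left(u,m \right)} = \frac{\left(u + m\right) - 18}{4} = \frac{\left(m + u\right) - 18}{4} = \frac{-18 + m + u}{4} = - \frac{9}{2} + \frac{m}{4} + \frac{u}{4}$)
$k = - \frac{468}{827}$ ($k = 9 \frac{478 - 504}{407 + \left(- \frac{9}{2} + \frac{6 \left(6 + 0\right)}{4} + \frac{1}{4} \cdot 8\right)} = 9 \left(- \frac{26}{407 + \left(- \frac{9}{2} + \frac{6 \cdot 6}{4} + 2\right)}\right) = 9 \left(- \frac{26}{407 + \left(- \frac{9}{2} + \frac{1}{4} \cdot 36 + 2\right)}\right) = 9 \left(- \frac{26}{407 + \left(- \frac{9}{2} + 9 + 2\right)}\right) = 9 \left(- \frac{26}{407 + \frac{13}{2}}\right) = 9 \left(- \frac{26}{\frac{827}{2}}\right) = 9 \left(\left(-26\right) \frac{2}{827}\right) = 9 \left(- \frac{52}{827}\right) = - \frac{468}{827} \approx -0.5659$)
$\left(g{\left(4 \right)} \left(-12\right) - 1\right) k = \left(0 \left(-12\right) - 1\right) \left(- \frac{468}{827}\right) = \left(0 - 1\right) \left(- \frac{468}{827}\right) = \left(-1\right) \left(- \frac{468}{827}\right) = \frac{468}{827}$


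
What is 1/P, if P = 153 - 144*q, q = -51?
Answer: 1/7497 ≈ 0.00013339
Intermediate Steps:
P = 7497 (P = 153 - 144*(-51) = 153 + 7344 = 7497)
1/P = 1/7497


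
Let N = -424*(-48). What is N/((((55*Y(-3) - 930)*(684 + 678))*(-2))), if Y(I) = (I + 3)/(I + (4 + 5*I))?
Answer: 848/105555 ≈ 0.0080337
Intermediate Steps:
Y(I) = (3 + I)/(4 + 6*I)
N = 20352
N/((((55*Y(-3) - 930)*(684 + 678))*(-2))) = 20352/((((55*((3 - 3)/(2*(2 + 3*(-3)))) - 930)*(684 + 678))*(-2))) = 20352/((((55*((½)*0/(2 - 9)) - 930)*1362)*(-2))) = 20352/((((55*((½)*0/(-7)) - 930)*1362)*(-2))) = 20352/((((55*((½)*(-⅐)*0) - 930)*1362)*(-2))) = 20352/((((55*0 - 930)*1362)*(-2))) = 20352/((((0 - 930)*1362)*(-2))) = 20352/((-930*1362*(-2))) = 20352/((-1266660*(-2))) = 20352/2533320 = 20352*(1/2533320) = 848/105555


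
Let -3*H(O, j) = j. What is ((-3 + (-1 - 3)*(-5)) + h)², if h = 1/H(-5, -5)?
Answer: 7744/25 ≈ 309.76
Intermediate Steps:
H(O, j) = -j/3
h = ⅗ (h = 1/(-⅓*(-5)) = 1/(5/3) = ⅗ ≈ 0.60000)
((-3 + (-1 - 3)*(-5)) + h)² = ((-3 + (-1 - 3)*(-5)) + ⅗)² = ((-3 - 4*(-5)) + ⅗)² = ((-3 + 20) + ⅗)² = (17 + ⅗)² = (88/5)² = 7744/25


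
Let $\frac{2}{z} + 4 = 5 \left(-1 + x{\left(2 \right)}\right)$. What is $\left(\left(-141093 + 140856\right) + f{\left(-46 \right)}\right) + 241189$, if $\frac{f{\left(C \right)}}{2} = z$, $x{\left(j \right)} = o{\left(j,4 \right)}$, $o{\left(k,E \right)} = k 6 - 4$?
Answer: $\frac{7469516}{31} \approx 2.4095 \cdot 10^{5}$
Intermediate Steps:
$o{\left(k,E \right)} = -4 + 6 k$ ($o{\left(k,E \right)} = 6 k - 4 = -4 + 6 k$)
$x{\left(j \right)} = -4 + 6 j$
$z = \frac{2}{31}$ ($z = \frac{2}{-4 + 5 \left(-1 + \left(-4 + 6 \cdot 2\right)\right)} = \frac{2}{-4 + 5 \left(-1 + \left(-4 + 12\right)\right)} = \frac{2}{-4 + 5 \left(-1 + 8\right)} = \frac{2}{-4 + 5 \cdot 7} = \frac{2}{-4 + 35} = \frac{2}{31} \approx 0.064516$)
$f{\left(C \right)} = \frac{4}{31}$ ($f{\left(C \right)} = 2 \cdot \frac{2}{31} = \frac{4}{31}$)
$\left(\left(-141093 + 140856\right) + f{\left(-46 \right)}\right) + 241189 = \left(\left(-141093 + 140856\right) + \frac{4}{31}\right) + 241189 = \left(-237 + \frac{4}{31}\right) + 241189 = - \frac{7343}{31} + 241189 = \frac{7469516}{31}$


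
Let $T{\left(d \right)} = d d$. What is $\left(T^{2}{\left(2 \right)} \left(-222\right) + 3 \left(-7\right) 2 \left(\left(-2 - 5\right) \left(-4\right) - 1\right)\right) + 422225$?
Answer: $417539$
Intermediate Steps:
$T{\left(d \right)} = d^{2}$
$\left(T^{2}{\left(2 \right)} \left(-222\right) + 3 \left(-7\right) 2 \left(\left(-2 - 5\right) \left(-4\right) - 1\right)\right) + 422225 = \left(\left(2^{2}\right)^{2} \left(-222\right) + 3 \left(-7\right) 2 \left(\left(-2 - 5\right) \left(-4\right) - 1\right)\right) + 422225 = \left(4^{2} \left(-222\right) - 21 \cdot 2 \left(\left(-7\right) \left(-4\right) - 1\right)\right) + 422225 = \left(16 \left(-222\right) - 21 \cdot 2 \left(28 - 1\right)\right) + 422225 = \left(-3552 - 21 \cdot 2 \cdot 27\right) + 422225 = \left(-3552 - 1134\right) + 422225 = -4686 + 422225 = 417539$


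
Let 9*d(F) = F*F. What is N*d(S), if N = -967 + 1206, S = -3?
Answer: 239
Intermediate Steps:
d(F) = F²/9 (d(F) = (F*F)/9 = F²/9)
N = 239
N*d(S) = 239*((⅑)*(-3)²) = 239*((⅑)*9) = 239*1 = 239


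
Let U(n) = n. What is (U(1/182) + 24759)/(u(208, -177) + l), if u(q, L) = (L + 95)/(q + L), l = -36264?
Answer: -12699119/18601492 ≈ -0.68269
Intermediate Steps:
u(q, L) = (95 + L)/(L + q)
(U(1/182) + 24759)/(u(208, -177) + l) = (1/182 + 24759)/((95 - 177)/(-177 + 208) - 36264) = (1/182 + 24759)/(-82/31 - 36264) = 4506139/(182*((1/31)*(-82) - 36264)) = 4506139/(182*(-82/31 - 36264)) = 4506139/(182*(-1124266/31)) = (4506139/182)*(-31/1124266) = -12699119/18601492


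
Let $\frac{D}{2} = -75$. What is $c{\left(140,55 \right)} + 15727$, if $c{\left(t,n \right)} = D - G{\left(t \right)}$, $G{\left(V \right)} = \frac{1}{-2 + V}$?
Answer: $\frac{2149625}{138} \approx 15577.0$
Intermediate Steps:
$D = -150$ ($D = 2 \left(-75\right) = -150$)
$c{\left(t,n \right)} = -150 - \frac{1}{-2 + t}$
$c{\left(140,55 \right)} + 15727 = \frac{299 - 21000}{-2 + 140} + 15727 = \frac{299 - 21000}{138} + 15727 = \frac{1}{138} \left(-20701\right) + 15727 = - \frac{20701}{138} + 15727 = \frac{2149625}{138}$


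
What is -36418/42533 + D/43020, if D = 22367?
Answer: -615366749/1829769660 ≈ -0.33631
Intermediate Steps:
-36418/42533 + D/43020 = -36418/42533 + 22367/43020 = -615366749/1829769660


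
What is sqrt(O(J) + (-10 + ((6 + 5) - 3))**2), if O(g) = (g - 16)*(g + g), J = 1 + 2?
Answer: I*sqrt(74) ≈ 8.6023*I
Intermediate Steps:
J = 3
O(g) = 2*g*(-16 + g) (O(g) = (-16 + g)*(2*g) = 2*g*(-16 + g))
sqrt(O(J) + (-10 + ((6 + 5) - 3))**2) = sqrt(2*3*(-16 + 3) + (-10 + ((6 + 5) - 3))**2) = sqrt(2*3*(-13) + (-10 + (11 - 3))**2) = sqrt(-78 + (-10 + 8)**2) = sqrt(-78 + (-2)**2) = sqrt(-78 + 4) = sqrt(-74) = I*sqrt(74)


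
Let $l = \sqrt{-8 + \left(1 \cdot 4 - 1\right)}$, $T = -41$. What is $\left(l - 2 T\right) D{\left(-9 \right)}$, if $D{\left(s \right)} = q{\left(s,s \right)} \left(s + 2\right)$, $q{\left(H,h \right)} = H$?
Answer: $5166 + 63 i \sqrt{5} \approx 5166.0 + 140.87 i$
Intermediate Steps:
$l = i \sqrt{5}$ ($l = \sqrt{-8 + \left(4 - 1\right)} = \sqrt{-8 + 3} = \sqrt{-5} = i \sqrt{5} \approx 2.2361 i$)
$D{\left(s \right)} = s \left(2 + s\right)$ ($D{\left(s \right)} = s \left(s + 2\right) = s \left(2 + s\right)$)
$\left(l - 2 T\right) D{\left(-9 \right)} = \left(i \sqrt{5} - -82\right) \left(- 9 \left(2 - 9\right)\right) = \left(i \sqrt{5} + 82\right) \left(\left(-9\right) \left(-7\right)\right) = \left(82 + i \sqrt{5}\right) 63 = 5166 + 63 i \sqrt{5}$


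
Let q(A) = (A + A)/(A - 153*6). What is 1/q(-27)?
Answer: 35/2 ≈ 17.500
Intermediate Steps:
q(A) = 2*A/(-918 + A) (q(A) = (2*A)/(A - 918) = (2*A)/(-918 + A) = 2*A/(-918 + A))
1/q(-27) = 1/(2*(-27)/(-918 - 27)) = 1/(2*(-27)/(-945)) = 1/(2*(-27)*(-1/945)) = 1/(2/35) = 35/2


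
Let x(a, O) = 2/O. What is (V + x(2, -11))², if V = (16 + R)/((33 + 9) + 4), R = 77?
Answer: 866761/256036 ≈ 3.3853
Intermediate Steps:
V = 93/46 (V = (16 + 77)/((33 + 9) + 4) = 93/(42 + 4) = 93/46 ≈ 2.0217)
(V + x(2, -11))² = (93/46 + 2/(-11))² = (93/46 + 2*(-1/11))² = (93/46 - 2/11)² = (931/506)² = 866761/256036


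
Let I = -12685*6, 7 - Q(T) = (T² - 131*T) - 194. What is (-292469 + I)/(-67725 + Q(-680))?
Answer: 368579/619004 ≈ 0.59544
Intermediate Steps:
Q(T) = 201 - T² + 131*T (Q(T) = 7 - ((T² - 131*T) - 194) = 7 - (-194 + T² - 131*T) = 7 + (194 - T² + 131*T) = 201 - T² + 131*T)
I = -76110
(-292469 + I)/(-67725 + Q(-680)) = (-292469 - 76110)/(-67725 + (201 - 1*(-680)² + 131*(-680))) = -368579/(-67725 + (201 - 1*462400 - 89080)) = -368579/(-67725 + (201 - 462400 - 89080)) = -368579/(-67725 - 551279) = -368579/(-619004) = -368579*(-1/619004) = 368579/619004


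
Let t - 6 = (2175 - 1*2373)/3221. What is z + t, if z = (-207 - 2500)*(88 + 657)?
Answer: -6495819887/3221 ≈ -2.0167e+6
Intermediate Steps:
t = 19128/3221 (t = 6 + (2175 - 1*2373)/3221 = 6 + (2175 - 2373)*(1/3221) = 6 - 198*1/3221 = 6 - 198/3221 = 19128/3221 ≈ 5.9385)
z = -2016715 (z = -2707*745 = -2016715)
z + t = -2016715 + 19128/3221 = -6495819887/3221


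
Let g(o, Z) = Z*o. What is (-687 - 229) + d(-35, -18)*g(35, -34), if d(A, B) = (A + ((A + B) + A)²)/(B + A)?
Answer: 9125162/53 ≈ 1.7217e+5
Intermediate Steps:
d(A, B) = (A + (B + 2*A)²)/(A + B)
(-687 - 229) + d(-35, -18)*g(35, -34) = (-687 - 229) + ((-35 + (-18 + 2*(-35))²)/(-35 - 18))*(-34*35) = -916 + ((-35 + (-18 - 70)²)/(-53))*(-1190) = -916 - (-35 + (-88)²)/53*(-1190) = -916 - (-35 + 7744)/53*(-1190) = -916 - 1/53*7709*(-1190) = -916 - 7709/53*(-1190) = -916 + 9173710/53 = 9125162/53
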